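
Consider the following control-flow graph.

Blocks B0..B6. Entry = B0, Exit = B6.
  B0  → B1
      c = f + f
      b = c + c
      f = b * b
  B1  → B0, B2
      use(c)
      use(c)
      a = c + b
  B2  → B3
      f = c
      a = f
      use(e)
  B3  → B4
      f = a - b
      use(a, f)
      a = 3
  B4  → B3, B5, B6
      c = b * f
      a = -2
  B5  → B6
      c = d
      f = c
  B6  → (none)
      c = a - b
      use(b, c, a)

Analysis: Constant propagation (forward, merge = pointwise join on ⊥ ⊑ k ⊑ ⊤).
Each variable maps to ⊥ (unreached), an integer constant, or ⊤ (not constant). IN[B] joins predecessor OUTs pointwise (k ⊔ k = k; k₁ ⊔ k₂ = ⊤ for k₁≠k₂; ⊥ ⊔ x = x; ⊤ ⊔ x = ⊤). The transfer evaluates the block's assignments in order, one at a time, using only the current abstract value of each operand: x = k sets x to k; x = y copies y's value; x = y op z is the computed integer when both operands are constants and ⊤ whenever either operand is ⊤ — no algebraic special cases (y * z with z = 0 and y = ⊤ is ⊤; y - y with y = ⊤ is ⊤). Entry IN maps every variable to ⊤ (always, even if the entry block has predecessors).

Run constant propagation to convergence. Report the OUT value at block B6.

Answer: {a: -2, b: ⊤, c: ⊤, d: ⊤, e: ⊤, f: ⊤}

Working:
Per-block solution:
  B0: | IN=(all ⊤) | OUT=(all ⊤)
  B1: | IN=(all ⊤) | OUT=(all ⊤)
  B2: | IN=(all ⊤) | OUT=(all ⊤)
  B3: | IN=(all ⊤) | OUT={a:3; rest ⊤}
  B4: | IN={a:3; rest ⊤} | OUT={a:-2; rest ⊤}
  B5: | IN={a:-2; rest ⊤} | OUT={a:-2; rest ⊤}
  B6: | IN={a:-2; rest ⊤} | OUT={a:-2; rest ⊤}

Merge at B6: IN[B6] = OUT[B4] ⊔ OUT[B5] = {a: -2, b: ⊤, c: ⊤, d: ⊤, e: ⊤, f: ⊤}
Applying B6's transfer function to that IN value gives OUT[B6] (row B6 above).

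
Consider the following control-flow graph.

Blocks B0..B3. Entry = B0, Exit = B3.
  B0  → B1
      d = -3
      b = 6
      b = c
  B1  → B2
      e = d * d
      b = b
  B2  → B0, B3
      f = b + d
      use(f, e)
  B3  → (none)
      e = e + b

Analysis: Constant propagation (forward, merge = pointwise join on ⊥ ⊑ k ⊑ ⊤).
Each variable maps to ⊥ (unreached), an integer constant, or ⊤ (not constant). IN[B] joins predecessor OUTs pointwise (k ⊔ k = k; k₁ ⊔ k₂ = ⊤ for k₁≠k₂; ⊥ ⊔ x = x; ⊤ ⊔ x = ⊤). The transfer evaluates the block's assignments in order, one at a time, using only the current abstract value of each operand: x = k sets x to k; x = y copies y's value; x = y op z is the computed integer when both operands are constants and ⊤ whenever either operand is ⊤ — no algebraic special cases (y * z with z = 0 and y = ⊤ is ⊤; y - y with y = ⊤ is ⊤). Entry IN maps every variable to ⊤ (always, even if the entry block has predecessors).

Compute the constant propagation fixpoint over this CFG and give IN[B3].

Answer: {a: ⊤, b: ⊤, c: ⊤, d: -3, e: 9, f: ⊤}

Derivation:
Converged values:
  B0:  IN=(all ⊤)  OUT={d:-3; rest ⊤}
  B1:  IN={d:-3; rest ⊤}  OUT={d:-3, e:9; rest ⊤}
  B2:  IN={d:-3, e:9; rest ⊤}  OUT={d:-3, e:9; rest ⊤}
  B3:  IN={d:-3, e:9; rest ⊤}  OUT={d:-3; rest ⊤}

Merge at B3: IN[B3] = OUT[B2] = {a: ⊤, b: ⊤, c: ⊤, d: -3, e: 9, f: ⊤}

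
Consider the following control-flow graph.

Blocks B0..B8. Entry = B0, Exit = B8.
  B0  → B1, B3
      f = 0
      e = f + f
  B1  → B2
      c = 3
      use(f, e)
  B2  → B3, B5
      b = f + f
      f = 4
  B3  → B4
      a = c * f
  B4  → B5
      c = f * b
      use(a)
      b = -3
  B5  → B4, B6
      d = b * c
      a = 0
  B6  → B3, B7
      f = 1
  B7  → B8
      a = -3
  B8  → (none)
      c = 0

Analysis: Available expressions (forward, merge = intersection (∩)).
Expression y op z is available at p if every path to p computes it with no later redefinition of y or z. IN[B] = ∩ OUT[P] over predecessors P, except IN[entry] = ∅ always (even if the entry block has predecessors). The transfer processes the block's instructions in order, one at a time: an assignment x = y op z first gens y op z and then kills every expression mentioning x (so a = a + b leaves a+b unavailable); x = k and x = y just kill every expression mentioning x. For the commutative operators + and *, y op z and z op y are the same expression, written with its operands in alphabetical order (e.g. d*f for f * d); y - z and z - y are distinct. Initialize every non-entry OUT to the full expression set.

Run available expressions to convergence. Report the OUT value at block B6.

Answer: {b*c}

Working:
Per-block solution:
  B0: | IN={} | OUT={f+f}
  B1: | IN={f+f} | OUT={f+f}
  B2: | IN={f+f} | OUT={}
  B3: | IN={} | OUT={c*f}
  B4: | IN={} | OUT={}
  B5: | IN={} | OUT={b*c}
  B6: | IN={b*c} | OUT={b*c}
  B7: | IN={b*c} | OUT={b*c}
  B8: | IN={b*c} | OUT={}

Merge at B6: IN[B6] = OUT[B5] = {b*c}
Applying B6's transfer function to that IN value gives OUT[B6] (row B6 above).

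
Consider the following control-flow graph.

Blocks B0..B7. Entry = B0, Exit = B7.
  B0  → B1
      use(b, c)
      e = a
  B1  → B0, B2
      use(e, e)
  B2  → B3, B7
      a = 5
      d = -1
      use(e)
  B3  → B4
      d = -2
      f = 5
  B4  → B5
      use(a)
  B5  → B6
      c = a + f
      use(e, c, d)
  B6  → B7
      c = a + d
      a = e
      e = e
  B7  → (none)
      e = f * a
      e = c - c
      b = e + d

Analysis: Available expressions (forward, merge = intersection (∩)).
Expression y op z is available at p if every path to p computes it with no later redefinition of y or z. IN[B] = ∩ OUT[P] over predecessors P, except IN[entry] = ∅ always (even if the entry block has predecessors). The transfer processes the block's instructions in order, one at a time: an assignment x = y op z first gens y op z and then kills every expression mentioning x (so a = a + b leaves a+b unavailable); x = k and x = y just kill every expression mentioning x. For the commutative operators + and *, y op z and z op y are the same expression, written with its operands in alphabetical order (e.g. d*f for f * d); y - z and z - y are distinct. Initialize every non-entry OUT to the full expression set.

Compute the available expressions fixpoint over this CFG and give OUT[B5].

Per-block solution:
  B0:   IN={}   OUT={}
  B1:   IN={}   OUT={}
  B2:   IN={}   OUT={}
  B3:   IN={}   OUT={}
  B4:   IN={}   OUT={}
  B5:   IN={}   OUT={a+f}
  B6:   IN={a+f}   OUT={}
  B7:   IN={}   OUT={a*f, c-c, d+e}

Merge at B5: IN[B5] = OUT[B4] = {}
Applying B5's transfer function to that IN value gives OUT[B5] (row B5 above).

Answer: {a+f}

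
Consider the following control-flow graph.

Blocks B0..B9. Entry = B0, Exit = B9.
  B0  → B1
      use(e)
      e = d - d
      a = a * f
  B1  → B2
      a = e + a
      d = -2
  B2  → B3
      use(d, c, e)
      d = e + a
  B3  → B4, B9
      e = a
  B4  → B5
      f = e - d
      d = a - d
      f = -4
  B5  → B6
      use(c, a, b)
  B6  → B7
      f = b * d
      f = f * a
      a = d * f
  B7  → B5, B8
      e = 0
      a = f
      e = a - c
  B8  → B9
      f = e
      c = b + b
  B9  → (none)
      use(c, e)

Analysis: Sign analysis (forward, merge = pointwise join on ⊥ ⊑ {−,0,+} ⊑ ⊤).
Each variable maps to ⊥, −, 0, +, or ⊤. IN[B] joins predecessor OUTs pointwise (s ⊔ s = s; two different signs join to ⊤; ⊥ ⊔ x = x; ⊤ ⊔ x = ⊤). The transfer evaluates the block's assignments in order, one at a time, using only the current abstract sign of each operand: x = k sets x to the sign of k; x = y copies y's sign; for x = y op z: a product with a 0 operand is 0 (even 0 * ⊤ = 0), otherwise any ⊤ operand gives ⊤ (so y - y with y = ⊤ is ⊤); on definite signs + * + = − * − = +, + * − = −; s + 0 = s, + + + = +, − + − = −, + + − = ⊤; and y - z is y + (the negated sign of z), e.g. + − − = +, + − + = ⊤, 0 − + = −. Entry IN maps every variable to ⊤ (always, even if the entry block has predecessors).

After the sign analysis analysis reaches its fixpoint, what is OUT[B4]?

Answer: {a: ⊤, b: ⊤, c: ⊤, d: ⊤, e: ⊤, f: -}

Trace:
Converged values:
  B0: | IN=(all ⊤) | OUT=(all ⊤)
  B1: | IN=(all ⊤) | OUT={d:-; rest ⊤}
  B2: | IN={d:-; rest ⊤} | OUT=(all ⊤)
  B3: | IN=(all ⊤) | OUT=(all ⊤)
  B4: | IN=(all ⊤) | OUT={f:-; rest ⊤}
  B5: | IN=(all ⊤) | OUT=(all ⊤)
  B6: | IN=(all ⊤) | OUT=(all ⊤)
  B7: | IN=(all ⊤) | OUT=(all ⊤)
  B8: | IN=(all ⊤) | OUT=(all ⊤)
  B9: | IN=(all ⊤) | OUT=(all ⊤)

Merge at B4: IN[B4] = OUT[B3] = {a: ⊤, b: ⊤, c: ⊤, d: ⊤, e: ⊤, f: ⊤}
Applying B4's transfer function to that IN value gives OUT[B4] (row B4 above).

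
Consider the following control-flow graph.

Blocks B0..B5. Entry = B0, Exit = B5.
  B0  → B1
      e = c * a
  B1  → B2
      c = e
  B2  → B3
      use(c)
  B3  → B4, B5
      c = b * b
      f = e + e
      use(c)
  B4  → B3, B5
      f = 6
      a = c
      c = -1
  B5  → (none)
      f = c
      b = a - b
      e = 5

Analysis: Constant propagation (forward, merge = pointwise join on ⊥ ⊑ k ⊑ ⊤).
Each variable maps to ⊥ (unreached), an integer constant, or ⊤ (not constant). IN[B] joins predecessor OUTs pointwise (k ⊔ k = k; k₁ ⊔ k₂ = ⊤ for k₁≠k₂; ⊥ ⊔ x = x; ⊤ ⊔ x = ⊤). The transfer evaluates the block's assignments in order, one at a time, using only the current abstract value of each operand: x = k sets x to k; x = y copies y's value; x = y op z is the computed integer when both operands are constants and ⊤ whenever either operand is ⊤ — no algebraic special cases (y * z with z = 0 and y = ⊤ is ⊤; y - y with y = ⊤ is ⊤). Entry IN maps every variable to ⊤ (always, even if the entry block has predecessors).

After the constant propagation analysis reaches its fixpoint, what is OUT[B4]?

Per-block solution:
  B0: | IN=(all ⊤) | OUT=(all ⊤)
  B1: | IN=(all ⊤) | OUT=(all ⊤)
  B2: | IN=(all ⊤) | OUT=(all ⊤)
  B3: | IN=(all ⊤) | OUT=(all ⊤)
  B4: | IN=(all ⊤) | OUT={c:-1, f:6; rest ⊤}
  B5: | IN=(all ⊤) | OUT={e:5; rest ⊤}

Merge at B4: IN[B4] = OUT[B3] = {a: ⊤, b: ⊤, c: ⊤, d: ⊤, e: ⊤, f: ⊤}
Applying B4's transfer function to that IN value gives OUT[B4] (row B4 above).

Answer: {a: ⊤, b: ⊤, c: -1, d: ⊤, e: ⊤, f: 6}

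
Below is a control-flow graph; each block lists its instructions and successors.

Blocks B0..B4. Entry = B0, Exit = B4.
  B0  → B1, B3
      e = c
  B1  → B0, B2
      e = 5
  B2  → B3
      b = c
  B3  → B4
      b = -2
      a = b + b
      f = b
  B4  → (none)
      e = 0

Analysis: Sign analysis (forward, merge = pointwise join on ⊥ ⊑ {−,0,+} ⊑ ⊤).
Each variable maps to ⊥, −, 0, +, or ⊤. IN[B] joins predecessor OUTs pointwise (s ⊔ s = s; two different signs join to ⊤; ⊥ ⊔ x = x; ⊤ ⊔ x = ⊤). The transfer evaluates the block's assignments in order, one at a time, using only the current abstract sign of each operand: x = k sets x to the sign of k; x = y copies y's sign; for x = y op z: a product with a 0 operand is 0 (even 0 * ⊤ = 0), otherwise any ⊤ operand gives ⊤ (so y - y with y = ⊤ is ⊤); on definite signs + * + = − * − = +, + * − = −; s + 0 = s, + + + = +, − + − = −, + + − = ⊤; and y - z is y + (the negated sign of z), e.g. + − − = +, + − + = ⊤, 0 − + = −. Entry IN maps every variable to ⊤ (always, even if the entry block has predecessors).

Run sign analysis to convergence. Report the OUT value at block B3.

Converged values:
  B0: | IN=(all ⊤) | OUT=(all ⊤)
  B1: | IN=(all ⊤) | OUT={e:+; rest ⊤}
  B2: | IN={e:+; rest ⊤} | OUT={e:+; rest ⊤}
  B3: | IN=(all ⊤) | OUT={a:-, b:-, f:-; rest ⊤}
  B4: | IN={a:-, b:-, f:-; rest ⊤} | OUT={a:-, b:-, e:0, f:-; rest ⊤}

Merge at B3: IN[B3] = OUT[B0] ⊔ OUT[B2] = {a: ⊤, b: ⊤, c: ⊤, d: ⊤, e: ⊤, f: ⊤}
Applying B3's transfer function to that IN value gives OUT[B3] (row B3 above).

Answer: {a: -, b: -, c: ⊤, d: ⊤, e: ⊤, f: -}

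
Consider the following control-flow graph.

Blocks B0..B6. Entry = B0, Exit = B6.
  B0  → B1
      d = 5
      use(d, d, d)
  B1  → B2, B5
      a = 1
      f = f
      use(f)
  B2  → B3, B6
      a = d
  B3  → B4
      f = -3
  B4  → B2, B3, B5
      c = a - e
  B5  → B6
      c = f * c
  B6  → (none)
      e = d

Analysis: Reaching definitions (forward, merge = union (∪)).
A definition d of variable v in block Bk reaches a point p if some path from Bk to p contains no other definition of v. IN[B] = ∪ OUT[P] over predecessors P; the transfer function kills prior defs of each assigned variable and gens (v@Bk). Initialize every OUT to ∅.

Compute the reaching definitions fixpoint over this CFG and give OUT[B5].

Answer: {a@B1, a@B2, c@B5, d@B0, f@B1, f@B3}

Derivation:
Fixpoint table:
  B0:  IN={}  OUT={d@B0}
  B1:  IN={d@B0}  OUT={a@B1, d@B0, f@B1}
  B2:  IN={a@B1, a@B2, c@B4, d@B0, f@B1, f@B3}  OUT={a@B2, c@B4, d@B0, f@B1, f@B3}
  B3:  IN={a@B2, c@B4, d@B0, f@B1, f@B3}  OUT={a@B2, c@B4, d@B0, f@B3}
  B4:  IN={a@B2, c@B4, d@B0, f@B3}  OUT={a@B2, c@B4, d@B0, f@B3}
  B5:  IN={a@B1, a@B2, c@B4, d@B0, f@B1, f@B3}  OUT={a@B1, a@B2, c@B5, d@B0, f@B1, f@B3}
  B6:  IN={a@B1, a@B2, c@B4, c@B5, d@B0, f@B1, f@B3}  OUT={a@B1, a@B2, c@B4, c@B5, d@B0, e@B6, f@B1, f@B3}

Merge at B5: IN[B5] = OUT[B1] ⊔ OUT[B4] = {a@B1, a@B2, c@B4, d@B0, f@B1, f@B3}
Applying B5's transfer function to that IN value gives OUT[B5] (row B5 above).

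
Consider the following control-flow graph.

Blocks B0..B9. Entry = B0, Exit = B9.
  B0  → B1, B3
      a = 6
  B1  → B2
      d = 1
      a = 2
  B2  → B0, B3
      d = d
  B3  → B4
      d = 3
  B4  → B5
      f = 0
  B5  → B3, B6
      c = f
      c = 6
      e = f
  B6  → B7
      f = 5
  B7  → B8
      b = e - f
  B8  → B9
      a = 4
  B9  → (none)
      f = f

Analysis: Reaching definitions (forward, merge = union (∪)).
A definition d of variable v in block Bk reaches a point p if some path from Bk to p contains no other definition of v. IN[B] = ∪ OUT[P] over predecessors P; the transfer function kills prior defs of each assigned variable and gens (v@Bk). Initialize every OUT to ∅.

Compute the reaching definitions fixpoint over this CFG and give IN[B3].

Answer: {a@B0, a@B1, c@B5, d@B2, d@B3, e@B5, f@B4}

Working:
Fixpoint table:
  B0:   IN={a@B1, d@B2}   OUT={a@B0, d@B2}
  B1:   IN={a@B0, d@B2}   OUT={a@B1, d@B1}
  B2:   IN={a@B1, d@B1}   OUT={a@B1, d@B2}
  B3:   IN={a@B0, a@B1, c@B5, d@B2, d@B3, e@B5, f@B4}   OUT={a@B0, a@B1, c@B5, d@B3, e@B5, f@B4}
  B4:   IN={a@B0, a@B1, c@B5, d@B3, e@B5, f@B4}   OUT={a@B0, a@B1, c@B5, d@B3, e@B5, f@B4}
  B5:   IN={a@B0, a@B1, c@B5, d@B3, e@B5, f@B4}   OUT={a@B0, a@B1, c@B5, d@B3, e@B5, f@B4}
  B6:   IN={a@B0, a@B1, c@B5, d@B3, e@B5, f@B4}   OUT={a@B0, a@B1, c@B5, d@B3, e@B5, f@B6}
  B7:   IN={a@B0, a@B1, c@B5, d@B3, e@B5, f@B6}   OUT={a@B0, a@B1, b@B7, c@B5, d@B3, e@B5, f@B6}
  B8:   IN={a@B0, a@B1, b@B7, c@B5, d@B3, e@B5, f@B6}   OUT={a@B8, b@B7, c@B5, d@B3, e@B5, f@B6}
  B9:   IN={a@B8, b@B7, c@B5, d@B3, e@B5, f@B6}   OUT={a@B8, b@B7, c@B5, d@B3, e@B5, f@B9}

Merge at B3: IN[B3] = OUT[B0] ⊔ OUT[B2] ⊔ OUT[B5] = {a@B0, a@B1, c@B5, d@B2, d@B3, e@B5, f@B4}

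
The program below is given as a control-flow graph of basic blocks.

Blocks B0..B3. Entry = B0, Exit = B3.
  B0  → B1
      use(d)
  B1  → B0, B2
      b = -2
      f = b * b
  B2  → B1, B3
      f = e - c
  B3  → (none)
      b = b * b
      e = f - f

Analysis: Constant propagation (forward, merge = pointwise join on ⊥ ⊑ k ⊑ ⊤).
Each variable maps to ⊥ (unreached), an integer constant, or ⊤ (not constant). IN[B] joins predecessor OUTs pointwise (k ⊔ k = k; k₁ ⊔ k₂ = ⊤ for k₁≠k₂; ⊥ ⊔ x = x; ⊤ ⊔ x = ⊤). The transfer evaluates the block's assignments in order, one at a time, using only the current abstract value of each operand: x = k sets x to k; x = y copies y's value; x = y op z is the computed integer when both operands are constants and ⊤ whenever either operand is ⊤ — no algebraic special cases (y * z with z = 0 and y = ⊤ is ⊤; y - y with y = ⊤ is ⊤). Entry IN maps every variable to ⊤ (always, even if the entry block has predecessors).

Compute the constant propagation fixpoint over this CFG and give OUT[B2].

Answer: {a: ⊤, b: -2, c: ⊤, d: ⊤, e: ⊤, f: ⊤}

Working:
Per-block solution:
  B0: | IN=(all ⊤) | OUT=(all ⊤)
  B1: | IN=(all ⊤) | OUT={b:-2, f:4; rest ⊤}
  B2: | IN={b:-2, f:4; rest ⊤} | OUT={b:-2; rest ⊤}
  B3: | IN={b:-2; rest ⊤} | OUT={b:4; rest ⊤}

Merge at B2: IN[B2] = OUT[B1] = {a: ⊤, b: -2, c: ⊤, d: ⊤, e: ⊤, f: 4}
Applying B2's transfer function to that IN value gives OUT[B2] (row B2 above).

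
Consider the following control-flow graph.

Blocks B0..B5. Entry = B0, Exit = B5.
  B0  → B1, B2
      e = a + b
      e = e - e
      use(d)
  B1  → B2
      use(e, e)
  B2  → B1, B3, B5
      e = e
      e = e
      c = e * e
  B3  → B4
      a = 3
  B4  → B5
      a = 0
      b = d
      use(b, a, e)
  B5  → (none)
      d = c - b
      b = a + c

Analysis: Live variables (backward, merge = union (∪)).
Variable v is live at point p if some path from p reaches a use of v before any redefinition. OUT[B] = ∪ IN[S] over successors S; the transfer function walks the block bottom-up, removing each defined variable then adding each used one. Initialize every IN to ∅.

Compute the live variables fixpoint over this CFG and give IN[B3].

Answer: {c, d, e}

Trace:
Converged values:
  B0: | IN={a, b, d} | OUT={a, b, d, e}
  B1: | IN={a, b, d, e} | OUT={a, b, d, e}
  B2: | IN={a, b, d, e} | OUT={a, b, c, d, e}
  B3: | IN={c, d, e} | OUT={c, d, e}
  B4: | IN={c, d, e} | OUT={a, b, c}
  B5: | IN={a, b, c} | OUT={}

Merge at B3: OUT[B3] = IN[B4] = {c, d, e}
Applying B3's transfer function to that OUT value gives IN[B3] (row B3 above).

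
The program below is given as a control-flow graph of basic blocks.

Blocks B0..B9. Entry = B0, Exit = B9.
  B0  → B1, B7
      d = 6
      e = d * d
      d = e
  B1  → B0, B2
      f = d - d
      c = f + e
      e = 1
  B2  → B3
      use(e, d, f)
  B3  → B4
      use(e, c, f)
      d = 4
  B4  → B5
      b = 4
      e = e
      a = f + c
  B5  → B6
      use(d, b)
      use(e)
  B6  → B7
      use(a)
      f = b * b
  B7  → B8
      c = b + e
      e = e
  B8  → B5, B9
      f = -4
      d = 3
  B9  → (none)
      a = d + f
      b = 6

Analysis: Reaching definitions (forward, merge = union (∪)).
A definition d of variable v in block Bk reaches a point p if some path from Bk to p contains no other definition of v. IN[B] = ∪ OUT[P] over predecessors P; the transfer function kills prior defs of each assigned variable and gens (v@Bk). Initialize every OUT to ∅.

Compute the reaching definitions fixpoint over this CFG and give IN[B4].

Answer: {c@B1, d@B3, e@B1, f@B1}

Working:
Per-block solution:
  B0: | IN={c@B1, d@B0, e@B1, f@B1} | OUT={c@B1, d@B0, e@B0, f@B1}
  B1: | IN={c@B1, d@B0, e@B0, f@B1} | OUT={c@B1, d@B0, e@B1, f@B1}
  B2: | IN={c@B1, d@B0, e@B1, f@B1} | OUT={c@B1, d@B0, e@B1, f@B1}
  B3: | IN={c@B1, d@B0, e@B1, f@B1} | OUT={c@B1, d@B3, e@B1, f@B1}
  B4: | IN={c@B1, d@B3, e@B1, f@B1} | OUT={a@B4, b@B4, c@B1, d@B3, e@B4, f@B1}
  B5: | IN={a@B4, b@B4, c@B1, c@B7, d@B3, d@B8, e@B4, e@B7, f@B1, f@B8} | OUT={a@B4, b@B4, c@B1, c@B7, d@B3, d@B8, e@B4, e@B7, f@B1, f@B8}
  B6: | IN={a@B4, b@B4, c@B1, c@B7, d@B3, d@B8, e@B4, e@B7, f@B1, f@B8} | OUT={a@B4, b@B4, c@B1, c@B7, d@B3, d@B8, e@B4, e@B7, f@B6}
  B7: | IN={a@B4, b@B4, c@B1, c@B7, d@B0, d@B3, d@B8, e@B0, e@B4, e@B7, f@B1, f@B6} | OUT={a@B4, b@B4, c@B7, d@B0, d@B3, d@B8, e@B7, f@B1, f@B6}
  B8: | IN={a@B4, b@B4, c@B7, d@B0, d@B3, d@B8, e@B7, f@B1, f@B6} | OUT={a@B4, b@B4, c@B7, d@B8, e@B7, f@B8}
  B9: | IN={a@B4, b@B4, c@B7, d@B8, e@B7, f@B8} | OUT={a@B9, b@B9, c@B7, d@B8, e@B7, f@B8}

Merge at B4: IN[B4] = OUT[B3] = {c@B1, d@B3, e@B1, f@B1}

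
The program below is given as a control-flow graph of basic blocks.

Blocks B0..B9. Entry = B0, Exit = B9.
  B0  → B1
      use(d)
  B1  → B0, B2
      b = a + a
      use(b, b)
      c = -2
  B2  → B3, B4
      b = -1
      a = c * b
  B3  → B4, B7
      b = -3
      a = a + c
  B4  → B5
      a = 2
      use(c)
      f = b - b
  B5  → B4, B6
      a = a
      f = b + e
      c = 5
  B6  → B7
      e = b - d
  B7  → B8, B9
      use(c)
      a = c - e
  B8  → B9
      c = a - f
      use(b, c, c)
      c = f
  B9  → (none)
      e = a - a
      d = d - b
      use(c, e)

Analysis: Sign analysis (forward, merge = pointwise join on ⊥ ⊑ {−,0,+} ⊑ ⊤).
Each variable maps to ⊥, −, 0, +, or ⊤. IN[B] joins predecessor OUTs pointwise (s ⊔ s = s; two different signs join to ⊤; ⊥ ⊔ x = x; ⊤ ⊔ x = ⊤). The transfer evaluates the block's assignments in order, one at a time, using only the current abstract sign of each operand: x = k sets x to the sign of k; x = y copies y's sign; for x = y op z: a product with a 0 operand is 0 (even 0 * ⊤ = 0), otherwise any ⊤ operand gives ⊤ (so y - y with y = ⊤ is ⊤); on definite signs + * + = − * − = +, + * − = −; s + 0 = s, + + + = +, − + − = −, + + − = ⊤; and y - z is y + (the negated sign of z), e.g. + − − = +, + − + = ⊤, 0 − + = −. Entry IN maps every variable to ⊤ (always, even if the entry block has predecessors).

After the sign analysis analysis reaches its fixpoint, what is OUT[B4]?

Answer: {a: +, b: -, c: ⊤, d: ⊤, e: ⊤, f: ⊤}

Working:
Converged values:
  B0:  IN=(all ⊤)  OUT=(all ⊤)
  B1:  IN=(all ⊤)  OUT={c:-; rest ⊤}
  B2:  IN={c:-; rest ⊤}  OUT={a:+, b:-, c:-; rest ⊤}
  B3:  IN={a:+, b:-, c:-; rest ⊤}  OUT={b:-, c:-; rest ⊤}
  B4:  IN={b:-; rest ⊤}  OUT={a:+, b:-; rest ⊤}
  B5:  IN={a:+, b:-; rest ⊤}  OUT={a:+, b:-, c:+; rest ⊤}
  B6:  IN={a:+, b:-, c:+; rest ⊤}  OUT={a:+, b:-, c:+; rest ⊤}
  B7:  IN={b:-; rest ⊤}  OUT={b:-; rest ⊤}
  B8:  IN={b:-; rest ⊤}  OUT={b:-; rest ⊤}
  B9:  IN={b:-; rest ⊤}  OUT={b:-; rest ⊤}

Merge at B4: IN[B4] = OUT[B2] ⊔ OUT[B3] ⊔ OUT[B5] = {a: ⊤, b: -, c: ⊤, d: ⊤, e: ⊤, f: ⊤}
Applying B4's transfer function to that IN value gives OUT[B4] (row B4 above).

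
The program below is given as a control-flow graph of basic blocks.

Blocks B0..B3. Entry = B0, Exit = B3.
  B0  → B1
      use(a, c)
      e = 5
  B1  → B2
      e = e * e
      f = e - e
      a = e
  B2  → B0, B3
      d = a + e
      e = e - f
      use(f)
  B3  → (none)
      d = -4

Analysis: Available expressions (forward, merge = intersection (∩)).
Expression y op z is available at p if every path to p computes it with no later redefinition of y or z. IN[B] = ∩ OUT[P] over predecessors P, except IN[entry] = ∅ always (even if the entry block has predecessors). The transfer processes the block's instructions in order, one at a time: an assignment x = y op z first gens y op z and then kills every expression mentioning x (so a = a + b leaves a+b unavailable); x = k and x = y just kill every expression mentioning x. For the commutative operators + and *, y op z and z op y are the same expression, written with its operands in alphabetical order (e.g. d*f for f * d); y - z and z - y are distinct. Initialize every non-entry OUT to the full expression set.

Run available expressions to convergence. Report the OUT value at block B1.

Converged values:
  B0: | IN={} | OUT={}
  B1: | IN={} | OUT={e-e}
  B2: | IN={e-e} | OUT={}
  B3: | IN={} | OUT={}

Merge at B1: IN[B1] = OUT[B0] = {}
Applying B1's transfer function to that IN value gives OUT[B1] (row B1 above).

Answer: {e-e}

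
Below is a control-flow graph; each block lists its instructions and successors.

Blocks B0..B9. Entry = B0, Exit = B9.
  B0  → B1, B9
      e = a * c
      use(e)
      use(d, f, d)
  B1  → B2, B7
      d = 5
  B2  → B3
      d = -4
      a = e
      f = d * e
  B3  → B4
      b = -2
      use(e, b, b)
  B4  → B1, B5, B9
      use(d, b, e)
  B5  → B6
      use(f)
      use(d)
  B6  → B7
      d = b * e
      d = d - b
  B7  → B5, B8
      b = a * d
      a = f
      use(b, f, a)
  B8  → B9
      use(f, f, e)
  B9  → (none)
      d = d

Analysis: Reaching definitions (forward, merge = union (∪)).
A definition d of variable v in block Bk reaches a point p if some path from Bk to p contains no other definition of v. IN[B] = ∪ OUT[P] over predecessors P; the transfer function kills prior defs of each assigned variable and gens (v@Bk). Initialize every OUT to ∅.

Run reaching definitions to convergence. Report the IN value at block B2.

Answer: {a@B2, b@B3, d@B1, e@B0, f@B2}

Trace:
Fixpoint table:
  B0:  IN={}  OUT={e@B0}
  B1:  IN={a@B2, b@B3, d@B2, e@B0, f@B2}  OUT={a@B2, b@B3, d@B1, e@B0, f@B2}
  B2:  IN={a@B2, b@B3, d@B1, e@B0, f@B2}  OUT={a@B2, b@B3, d@B2, e@B0, f@B2}
  B3:  IN={a@B2, b@B3, d@B2, e@B0, f@B2}  OUT={a@B2, b@B3, d@B2, e@B0, f@B2}
  B4:  IN={a@B2, b@B3, d@B2, e@B0, f@B2}  OUT={a@B2, b@B3, d@B2, e@B0, f@B2}
  B5:  IN={a@B2, a@B7, b@B3, b@B7, d@B1, d@B2, d@B6, e@B0, f@B2}  OUT={a@B2, a@B7, b@B3, b@B7, d@B1, d@B2, d@B6, e@B0, f@B2}
  B6:  IN={a@B2, a@B7, b@B3, b@B7, d@B1, d@B2, d@B6, e@B0, f@B2}  OUT={a@B2, a@B7, b@B3, b@B7, d@B6, e@B0, f@B2}
  B7:  IN={a@B2, a@B7, b@B3, b@B7, d@B1, d@B6, e@B0, f@B2}  OUT={a@B7, b@B7, d@B1, d@B6, e@B0, f@B2}
  B8:  IN={a@B7, b@B7, d@B1, d@B6, e@B0, f@B2}  OUT={a@B7, b@B7, d@B1, d@B6, e@B0, f@B2}
  B9:  IN={a@B2, a@B7, b@B3, b@B7, d@B1, d@B2, d@B6, e@B0, f@B2}  OUT={a@B2, a@B7, b@B3, b@B7, d@B9, e@B0, f@B2}

Merge at B2: IN[B2] = OUT[B1] = {a@B2, b@B3, d@B1, e@B0, f@B2}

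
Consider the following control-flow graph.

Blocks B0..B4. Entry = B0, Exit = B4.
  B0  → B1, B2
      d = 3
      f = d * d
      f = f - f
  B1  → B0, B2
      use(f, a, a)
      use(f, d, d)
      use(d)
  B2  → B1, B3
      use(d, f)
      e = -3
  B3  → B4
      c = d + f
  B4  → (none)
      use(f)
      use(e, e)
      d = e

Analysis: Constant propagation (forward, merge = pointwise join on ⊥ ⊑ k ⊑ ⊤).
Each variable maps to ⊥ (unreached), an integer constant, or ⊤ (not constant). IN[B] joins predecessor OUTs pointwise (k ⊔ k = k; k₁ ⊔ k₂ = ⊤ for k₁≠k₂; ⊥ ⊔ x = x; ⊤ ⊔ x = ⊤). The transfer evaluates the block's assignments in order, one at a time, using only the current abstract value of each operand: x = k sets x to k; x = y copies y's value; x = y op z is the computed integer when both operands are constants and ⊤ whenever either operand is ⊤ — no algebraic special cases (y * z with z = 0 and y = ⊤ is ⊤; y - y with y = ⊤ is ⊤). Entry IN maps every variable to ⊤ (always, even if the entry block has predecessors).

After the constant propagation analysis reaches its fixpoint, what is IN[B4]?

Fixpoint table:
  B0: | IN=(all ⊤) | OUT={d:3, f:0; rest ⊤}
  B1: | IN={d:3, f:0; rest ⊤} | OUT={d:3, f:0; rest ⊤}
  B2: | IN={d:3, f:0; rest ⊤} | OUT={d:3, e:-3, f:0; rest ⊤}
  B3: | IN={d:3, e:-3, f:0; rest ⊤} | OUT={c:3, d:3, e:-3, f:0; rest ⊤}
  B4: | IN={c:3, d:3, e:-3, f:0; rest ⊤} | OUT={c:3, d:-3, e:-3, f:0; rest ⊤}

Merge at B4: IN[B4] = OUT[B3] = {a: ⊤, b: ⊤, c: 3, d: 3, e: -3, f: 0}

Answer: {a: ⊤, b: ⊤, c: 3, d: 3, e: -3, f: 0}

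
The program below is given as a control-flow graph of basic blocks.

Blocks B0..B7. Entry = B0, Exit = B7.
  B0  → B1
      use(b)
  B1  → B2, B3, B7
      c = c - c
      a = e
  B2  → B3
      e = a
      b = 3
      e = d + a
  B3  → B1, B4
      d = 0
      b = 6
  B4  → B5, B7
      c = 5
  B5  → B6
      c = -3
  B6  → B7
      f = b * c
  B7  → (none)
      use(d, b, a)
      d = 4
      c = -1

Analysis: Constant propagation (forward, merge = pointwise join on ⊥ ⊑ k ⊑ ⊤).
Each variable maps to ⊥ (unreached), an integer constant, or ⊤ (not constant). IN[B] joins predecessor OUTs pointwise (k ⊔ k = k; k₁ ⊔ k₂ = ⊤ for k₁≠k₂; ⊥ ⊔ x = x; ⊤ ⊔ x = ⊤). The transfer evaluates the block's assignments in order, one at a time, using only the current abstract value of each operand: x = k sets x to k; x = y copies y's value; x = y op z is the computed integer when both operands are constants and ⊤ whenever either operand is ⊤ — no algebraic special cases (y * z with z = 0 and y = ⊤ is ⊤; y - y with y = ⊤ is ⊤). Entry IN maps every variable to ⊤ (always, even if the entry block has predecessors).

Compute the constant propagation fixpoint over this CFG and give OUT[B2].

Answer: {a: ⊤, b: 3, c: ⊤, d: ⊤, e: ⊤, f: ⊤}

Trace:
Converged values:
  B0: | IN=(all ⊤) | OUT=(all ⊤)
  B1: | IN=(all ⊤) | OUT=(all ⊤)
  B2: | IN=(all ⊤) | OUT={b:3; rest ⊤}
  B3: | IN=(all ⊤) | OUT={b:6, d:0; rest ⊤}
  B4: | IN={b:6, d:0; rest ⊤} | OUT={b:6, c:5, d:0; rest ⊤}
  B5: | IN={b:6, c:5, d:0; rest ⊤} | OUT={b:6, c:-3, d:0; rest ⊤}
  B6: | IN={b:6, c:-3, d:0; rest ⊤} | OUT={b:6, c:-3, d:0, f:-18; rest ⊤}
  B7: | IN=(all ⊤) | OUT={c:-1, d:4; rest ⊤}

Merge at B2: IN[B2] = OUT[B1] = {a: ⊤, b: ⊤, c: ⊤, d: ⊤, e: ⊤, f: ⊤}
Applying B2's transfer function to that IN value gives OUT[B2] (row B2 above).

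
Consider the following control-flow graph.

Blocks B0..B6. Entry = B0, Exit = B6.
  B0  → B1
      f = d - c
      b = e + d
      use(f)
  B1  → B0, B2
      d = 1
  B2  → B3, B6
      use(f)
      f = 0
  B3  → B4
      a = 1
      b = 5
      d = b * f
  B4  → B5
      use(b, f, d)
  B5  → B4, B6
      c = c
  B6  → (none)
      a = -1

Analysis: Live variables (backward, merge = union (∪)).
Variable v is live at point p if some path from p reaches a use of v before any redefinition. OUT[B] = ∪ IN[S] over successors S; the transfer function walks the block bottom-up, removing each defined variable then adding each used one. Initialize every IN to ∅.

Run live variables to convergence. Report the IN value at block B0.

Converged values:
  B0: | IN={c, d, e} | OUT={c, e, f}
  B1: | IN={c, e, f} | OUT={c, d, e, f}
  B2: | IN={c, f} | OUT={c, f}
  B3: | IN={c, f} | OUT={b, c, d, f}
  B4: | IN={b, c, d, f} | OUT={b, c, d, f}
  B5: | IN={b, c, d, f} | OUT={b, c, d, f}
  B6: | IN={} | OUT={}

Merge at B0: OUT[B0] = IN[B1] = {c, e, f}
Applying B0's transfer function to that OUT value gives IN[B0] (row B0 above).

Answer: {c, d, e}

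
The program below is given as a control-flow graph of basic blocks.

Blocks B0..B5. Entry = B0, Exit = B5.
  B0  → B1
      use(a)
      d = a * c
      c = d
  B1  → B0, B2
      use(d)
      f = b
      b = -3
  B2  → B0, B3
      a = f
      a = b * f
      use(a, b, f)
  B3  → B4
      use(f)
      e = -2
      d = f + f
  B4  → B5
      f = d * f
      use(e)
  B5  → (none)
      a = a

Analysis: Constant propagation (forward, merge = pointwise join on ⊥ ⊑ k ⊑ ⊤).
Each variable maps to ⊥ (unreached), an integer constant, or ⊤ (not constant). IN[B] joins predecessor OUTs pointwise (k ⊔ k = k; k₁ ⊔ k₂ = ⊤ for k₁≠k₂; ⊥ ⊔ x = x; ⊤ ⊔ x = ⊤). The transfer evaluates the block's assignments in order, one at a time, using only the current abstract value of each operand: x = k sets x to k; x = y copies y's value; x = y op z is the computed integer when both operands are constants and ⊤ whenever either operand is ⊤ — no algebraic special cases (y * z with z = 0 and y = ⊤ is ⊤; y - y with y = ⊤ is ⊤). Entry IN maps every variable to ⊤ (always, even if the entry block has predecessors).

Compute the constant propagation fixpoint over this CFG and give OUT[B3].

Answer: {a: ⊤, b: -3, c: ⊤, d: ⊤, e: -2, f: ⊤}

Working:
Fixpoint table:
  B0:   IN=(all ⊤)   OUT=(all ⊤)
  B1:   IN=(all ⊤)   OUT={b:-3; rest ⊤}
  B2:   IN={b:-3; rest ⊤}   OUT={b:-3; rest ⊤}
  B3:   IN={b:-3; rest ⊤}   OUT={b:-3, e:-2; rest ⊤}
  B4:   IN={b:-3, e:-2; rest ⊤}   OUT={b:-3, e:-2; rest ⊤}
  B5:   IN={b:-3, e:-2; rest ⊤}   OUT={b:-3, e:-2; rest ⊤}

Merge at B3: IN[B3] = OUT[B2] = {a: ⊤, b: -3, c: ⊤, d: ⊤, e: ⊤, f: ⊤}
Applying B3's transfer function to that IN value gives OUT[B3] (row B3 above).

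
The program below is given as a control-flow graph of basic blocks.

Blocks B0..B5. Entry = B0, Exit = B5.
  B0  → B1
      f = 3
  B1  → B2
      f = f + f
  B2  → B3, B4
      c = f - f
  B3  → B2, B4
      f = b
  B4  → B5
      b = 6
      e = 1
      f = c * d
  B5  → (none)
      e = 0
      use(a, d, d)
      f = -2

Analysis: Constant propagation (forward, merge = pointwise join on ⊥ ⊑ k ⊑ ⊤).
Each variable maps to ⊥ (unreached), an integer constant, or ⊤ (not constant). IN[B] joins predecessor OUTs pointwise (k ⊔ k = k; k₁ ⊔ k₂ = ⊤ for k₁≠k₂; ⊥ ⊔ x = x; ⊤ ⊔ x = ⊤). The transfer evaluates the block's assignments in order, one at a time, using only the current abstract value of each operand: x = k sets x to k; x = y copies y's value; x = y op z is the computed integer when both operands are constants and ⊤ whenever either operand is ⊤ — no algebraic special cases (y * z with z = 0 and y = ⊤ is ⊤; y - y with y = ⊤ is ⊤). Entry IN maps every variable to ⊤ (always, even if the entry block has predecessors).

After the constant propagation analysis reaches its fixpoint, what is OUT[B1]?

Answer: {a: ⊤, b: ⊤, c: ⊤, d: ⊤, e: ⊤, f: 6}

Working:
Per-block solution:
  B0:   IN=(all ⊤)   OUT={f:3; rest ⊤}
  B1:   IN={f:3; rest ⊤}   OUT={f:6; rest ⊤}
  B2:   IN=(all ⊤)   OUT=(all ⊤)
  B3:   IN=(all ⊤)   OUT=(all ⊤)
  B4:   IN=(all ⊤)   OUT={b:6, e:1; rest ⊤}
  B5:   IN={b:6, e:1; rest ⊤}   OUT={b:6, e:0, f:-2; rest ⊤}

Merge at B1: IN[B1] = OUT[B0] = {a: ⊤, b: ⊤, c: ⊤, d: ⊤, e: ⊤, f: 3}
Applying B1's transfer function to that IN value gives OUT[B1] (row B1 above).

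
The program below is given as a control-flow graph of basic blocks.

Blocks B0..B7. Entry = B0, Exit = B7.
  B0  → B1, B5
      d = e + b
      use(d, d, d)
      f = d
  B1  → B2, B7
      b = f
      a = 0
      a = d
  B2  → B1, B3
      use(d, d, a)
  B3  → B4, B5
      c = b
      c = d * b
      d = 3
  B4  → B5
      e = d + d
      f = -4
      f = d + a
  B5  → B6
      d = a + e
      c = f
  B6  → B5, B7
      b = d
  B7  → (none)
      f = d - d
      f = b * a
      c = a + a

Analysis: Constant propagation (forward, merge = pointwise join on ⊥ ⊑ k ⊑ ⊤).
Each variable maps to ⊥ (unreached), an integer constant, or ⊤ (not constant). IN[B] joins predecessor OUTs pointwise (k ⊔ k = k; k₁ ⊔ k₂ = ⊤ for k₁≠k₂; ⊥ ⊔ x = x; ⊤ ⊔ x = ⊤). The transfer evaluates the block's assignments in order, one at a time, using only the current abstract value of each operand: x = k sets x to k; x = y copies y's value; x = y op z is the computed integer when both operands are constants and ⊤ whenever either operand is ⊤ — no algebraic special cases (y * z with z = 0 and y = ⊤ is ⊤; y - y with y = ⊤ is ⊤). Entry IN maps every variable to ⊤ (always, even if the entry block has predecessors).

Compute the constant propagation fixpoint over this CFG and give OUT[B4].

Fixpoint table:
  B0:  IN=(all ⊤)  OUT=(all ⊤)
  B1:  IN=(all ⊤)  OUT=(all ⊤)
  B2:  IN=(all ⊤)  OUT=(all ⊤)
  B3:  IN=(all ⊤)  OUT={d:3; rest ⊤}
  B4:  IN={d:3; rest ⊤}  OUT={d:3, e:6; rest ⊤}
  B5:  IN=(all ⊤)  OUT=(all ⊤)
  B6:  IN=(all ⊤)  OUT=(all ⊤)
  B7:  IN=(all ⊤)  OUT=(all ⊤)

Merge at B4: IN[B4] = OUT[B3] = {a: ⊤, b: ⊤, c: ⊤, d: 3, e: ⊤, f: ⊤}
Applying B4's transfer function to that IN value gives OUT[B4] (row B4 above).

Answer: {a: ⊤, b: ⊤, c: ⊤, d: 3, e: 6, f: ⊤}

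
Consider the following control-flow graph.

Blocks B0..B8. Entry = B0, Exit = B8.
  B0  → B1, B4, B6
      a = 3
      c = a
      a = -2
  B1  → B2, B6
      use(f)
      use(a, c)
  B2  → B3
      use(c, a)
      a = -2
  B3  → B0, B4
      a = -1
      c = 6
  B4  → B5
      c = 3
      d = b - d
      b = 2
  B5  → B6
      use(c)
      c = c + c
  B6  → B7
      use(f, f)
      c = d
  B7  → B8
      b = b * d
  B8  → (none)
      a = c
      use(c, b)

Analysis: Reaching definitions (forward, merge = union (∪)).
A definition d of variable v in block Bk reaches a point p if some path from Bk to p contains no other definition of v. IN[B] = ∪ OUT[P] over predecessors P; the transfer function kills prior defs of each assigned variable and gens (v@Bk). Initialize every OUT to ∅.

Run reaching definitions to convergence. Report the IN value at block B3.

Answer: {a@B2, c@B0}

Trace:
Converged values:
  B0:  IN={a@B3, c@B3}  OUT={a@B0, c@B0}
  B1:  IN={a@B0, c@B0}  OUT={a@B0, c@B0}
  B2:  IN={a@B0, c@B0}  OUT={a@B2, c@B0}
  B3:  IN={a@B2, c@B0}  OUT={a@B3, c@B3}
  B4:  IN={a@B0, a@B3, c@B0, c@B3}  OUT={a@B0, a@B3, b@B4, c@B4, d@B4}
  B5:  IN={a@B0, a@B3, b@B4, c@B4, d@B4}  OUT={a@B0, a@B3, b@B4, c@B5, d@B4}
  B6:  IN={a@B0, a@B3, b@B4, c@B0, c@B5, d@B4}  OUT={a@B0, a@B3, b@B4, c@B6, d@B4}
  B7:  IN={a@B0, a@B3, b@B4, c@B6, d@B4}  OUT={a@B0, a@B3, b@B7, c@B6, d@B4}
  B8:  IN={a@B0, a@B3, b@B7, c@B6, d@B4}  OUT={a@B8, b@B7, c@B6, d@B4}

Merge at B3: IN[B3] = OUT[B2] = {a@B2, c@B0}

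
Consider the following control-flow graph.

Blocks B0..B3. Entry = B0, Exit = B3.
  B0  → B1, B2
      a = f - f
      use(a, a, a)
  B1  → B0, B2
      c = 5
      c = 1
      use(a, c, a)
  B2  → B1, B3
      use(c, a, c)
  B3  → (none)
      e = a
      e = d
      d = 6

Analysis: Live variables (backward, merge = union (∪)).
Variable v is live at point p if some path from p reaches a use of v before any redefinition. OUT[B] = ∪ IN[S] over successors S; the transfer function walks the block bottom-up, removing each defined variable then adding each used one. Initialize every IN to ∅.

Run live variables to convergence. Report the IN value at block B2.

Answer: {a, c, d, f}

Working:
Per-block solution:
  B0:   IN={c, d, f}   OUT={a, c, d, f}
  B1:   IN={a, d, f}   OUT={a, c, d, f}
  B2:   IN={a, c, d, f}   OUT={a, d, f}
  B3:   IN={a, d}   OUT={}

Merge at B2: OUT[B2] = IN[B1] ⊔ IN[B3] = {a, d, f}
Applying B2's transfer function to that OUT value gives IN[B2] (row B2 above).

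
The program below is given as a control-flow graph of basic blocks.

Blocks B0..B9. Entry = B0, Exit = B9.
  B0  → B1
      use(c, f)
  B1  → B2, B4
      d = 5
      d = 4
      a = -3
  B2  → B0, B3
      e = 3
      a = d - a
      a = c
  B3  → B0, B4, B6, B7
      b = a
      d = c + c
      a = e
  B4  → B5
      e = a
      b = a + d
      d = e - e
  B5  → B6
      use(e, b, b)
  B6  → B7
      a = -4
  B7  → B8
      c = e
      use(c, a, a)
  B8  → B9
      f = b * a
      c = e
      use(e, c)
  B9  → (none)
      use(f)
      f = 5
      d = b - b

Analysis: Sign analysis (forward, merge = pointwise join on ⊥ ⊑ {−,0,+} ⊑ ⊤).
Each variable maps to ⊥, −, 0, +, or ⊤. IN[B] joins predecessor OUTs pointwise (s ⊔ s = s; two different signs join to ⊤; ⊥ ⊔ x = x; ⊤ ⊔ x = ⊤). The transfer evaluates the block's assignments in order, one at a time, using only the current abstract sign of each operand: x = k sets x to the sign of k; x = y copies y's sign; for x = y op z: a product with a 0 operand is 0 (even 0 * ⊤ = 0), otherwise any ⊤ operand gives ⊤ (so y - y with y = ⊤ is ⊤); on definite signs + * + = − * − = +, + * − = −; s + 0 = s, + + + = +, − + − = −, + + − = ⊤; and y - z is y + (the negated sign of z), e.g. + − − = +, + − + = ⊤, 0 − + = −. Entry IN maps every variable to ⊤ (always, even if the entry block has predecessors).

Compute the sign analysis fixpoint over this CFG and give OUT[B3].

Answer: {a: +, b: ⊤, c: ⊤, d: ⊤, e: +, f: ⊤}

Derivation:
Per-block solution:
  B0: | IN=(all ⊤) | OUT=(all ⊤)
  B1: | IN=(all ⊤) | OUT={a:-, d:+; rest ⊤}
  B2: | IN={a:-, d:+; rest ⊤} | OUT={d:+, e:+; rest ⊤}
  B3: | IN={d:+, e:+; rest ⊤} | OUT={a:+, e:+; rest ⊤}
  B4: | IN=(all ⊤) | OUT=(all ⊤)
  B5: | IN=(all ⊤) | OUT=(all ⊤)
  B6: | IN=(all ⊤) | OUT={a:-; rest ⊤}
  B7: | IN=(all ⊤) | OUT=(all ⊤)
  B8: | IN=(all ⊤) | OUT=(all ⊤)
  B9: | IN=(all ⊤) | OUT={f:+; rest ⊤}

Merge at B3: IN[B3] = OUT[B2] = {a: ⊤, b: ⊤, c: ⊤, d: +, e: +, f: ⊤}
Applying B3's transfer function to that IN value gives OUT[B3] (row B3 above).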